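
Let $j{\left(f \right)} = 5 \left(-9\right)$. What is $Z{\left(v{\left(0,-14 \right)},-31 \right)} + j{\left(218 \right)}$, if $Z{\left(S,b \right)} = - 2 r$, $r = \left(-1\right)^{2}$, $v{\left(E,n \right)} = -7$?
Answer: $-47$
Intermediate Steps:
$r = 1$
$j{\left(f \right)} = -45$
$Z{\left(S,b \right)} = -2$ ($Z{\left(S,b \right)} = \left(-2\right) 1 = -2$)
$Z{\left(v{\left(0,-14 \right)},-31 \right)} + j{\left(218 \right)} = -2 - 45 = -47$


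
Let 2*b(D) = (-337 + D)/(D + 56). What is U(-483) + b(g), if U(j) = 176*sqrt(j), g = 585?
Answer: 124/641 + 176*I*sqrt(483) ≈ 0.19345 + 3868.0*I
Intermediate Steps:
b(D) = (-337 + D)/(2*(56 + D)) (b(D) = ((-337 + D)/(D + 56))/2 = ((-337 + D)/(56 + D))/2 = (-337 + D)/(2*(56 + D)))
U(-483) + b(g) = 176*sqrt(-483) + (-337 + 585)/(2*(56 + 585)) = 176*(I*sqrt(483)) + (1/2)*248/641 = 176*I*sqrt(483) + (1/2)*(1/641)*248 = 176*I*sqrt(483) + 124/641 = 124/641 + 176*I*sqrt(483)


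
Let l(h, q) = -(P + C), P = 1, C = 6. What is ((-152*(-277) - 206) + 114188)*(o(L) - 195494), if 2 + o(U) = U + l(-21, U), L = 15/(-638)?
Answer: -9734375891947/319 ≈ -3.0515e+10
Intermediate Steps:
L = -15/638 (L = 15*(-1/638) = -15/638 ≈ -0.023511)
l(h, q) = -7 (l(h, q) = -(1 + 6) = -1*7 = -7)
o(U) = -9 + U (o(U) = -2 + (U - 7) = -2 + (-7 + U) = -9 + U)
((-152*(-277) - 206) + 114188)*(o(L) - 195494) = ((-152*(-277) - 206) + 114188)*((-9 - 15/638) - 195494) = ((42104 - 206) + 114188)*(-5757/638 - 195494) = (41898 + 114188)*(-124730929/638) = 156086*(-124730929/638) = -9734375891947/319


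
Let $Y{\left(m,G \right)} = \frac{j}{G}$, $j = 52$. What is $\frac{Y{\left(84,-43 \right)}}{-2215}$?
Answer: $\frac{52}{95245} \approx 0.00054596$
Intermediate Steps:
$Y{\left(m,G \right)} = \frac{52}{G}$
$\frac{Y{\left(84,-43 \right)}}{-2215} = \frac{52 \frac{1}{-43}}{-2215} = 52 \left(- \frac{1}{43}\right) \left(- \frac{1}{2215}\right) = \left(- \frac{52}{43}\right) \left(- \frac{1}{2215}\right) = \frac{52}{95245}$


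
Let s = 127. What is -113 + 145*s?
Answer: 18302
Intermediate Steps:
-113 + 145*s = -113 + 145*127 = -113 + 18415 = 18302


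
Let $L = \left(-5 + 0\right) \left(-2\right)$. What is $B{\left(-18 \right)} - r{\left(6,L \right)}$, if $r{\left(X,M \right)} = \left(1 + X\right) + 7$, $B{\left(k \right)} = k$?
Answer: $-32$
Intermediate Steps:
$L = 10$ ($L = \left(-5\right) \left(-2\right) = 10$)
$r{\left(X,M \right)} = 8 + X$
$B{\left(-18 \right)} - r{\left(6,L \right)} = -18 - \left(8 + 6\right) = -18 - 14 = -32$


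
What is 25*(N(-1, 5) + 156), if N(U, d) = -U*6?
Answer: 4050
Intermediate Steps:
N(U, d) = -6*U
25*(N(-1, 5) + 156) = 25*(-6*(-1) + 156) = 25*(6 + 156) = 25*162 = 4050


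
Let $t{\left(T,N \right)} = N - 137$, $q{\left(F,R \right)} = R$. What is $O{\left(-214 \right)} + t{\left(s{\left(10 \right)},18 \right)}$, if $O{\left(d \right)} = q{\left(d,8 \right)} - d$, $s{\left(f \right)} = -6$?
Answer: $103$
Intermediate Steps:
$t{\left(T,N \right)} = -137 + N$
$O{\left(d \right)} = 8 - d$
$O{\left(-214 \right)} + t{\left(s{\left(10 \right)},18 \right)} = \left(8 - -214\right) + \left(-137 + 18\right) = \left(8 + 214\right) - 119 = 222 - 119 = 103$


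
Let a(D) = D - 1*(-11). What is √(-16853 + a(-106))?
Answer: 2*I*√4237 ≈ 130.18*I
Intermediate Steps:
a(D) = 11 + D (a(D) = D + 11 = 11 + D)
√(-16853 + a(-106)) = √(-16853 + (11 - 106)) = √(-16853 - 95) = √(-16948) = 2*I*√4237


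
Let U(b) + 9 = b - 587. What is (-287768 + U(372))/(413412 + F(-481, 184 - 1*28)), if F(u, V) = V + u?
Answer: -287992/413087 ≈ -0.69717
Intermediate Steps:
U(b) = -596 + b (U(b) = -9 + (b - 587) = -9 + (-587 + b) = -596 + b)
(-287768 + U(372))/(413412 + F(-481, 184 - 1*28)) = (-287768 + (-596 + 372))/(413412 + ((184 - 1*28) - 481)) = (-287768 - 224)/(413412 + ((184 - 28) - 481)) = -287992/(413412 + (156 - 481)) = -287992/(413412 - 325) = -287992/413087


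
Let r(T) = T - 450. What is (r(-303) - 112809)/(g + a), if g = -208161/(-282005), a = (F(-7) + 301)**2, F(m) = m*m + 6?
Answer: -32025051810/35740393841 ≈ -0.89605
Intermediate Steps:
F(m) = 6 + m**2 (F(m) = m**2 + 6 = 6 + m**2)
a = 126736 (a = ((6 + (-7)**2) + 301)**2 = ((6 + 49) + 301)**2 = (55 + 301)**2 = 356**2 = 126736)
r(T) = -450 + T
g = 208161/282005 (g = -208161*(-1/282005) = 208161/282005 ≈ 0.73815)
(r(-303) - 112809)/(g + a) = ((-450 - 303) - 112809)/(208161/282005 + 126736) = (-753 - 112809)/(35740393841/282005) = -113562*282005/35740393841 = -32025051810/35740393841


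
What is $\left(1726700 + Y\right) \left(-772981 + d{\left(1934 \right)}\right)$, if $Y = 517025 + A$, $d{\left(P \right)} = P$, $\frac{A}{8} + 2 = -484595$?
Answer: $1259159074397$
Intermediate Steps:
$A = -3876776$ ($A = -16 + 8 \left(-484595\right) = -16 - 3876760 = -3876776$)
$Y = -3359751$ ($Y = 517025 - 3876776 = -3359751$)
$\left(1726700 + Y\right) \left(-772981 + d{\left(1934 \right)}\right) = \left(1726700 - 3359751\right) \left(-772981 + 1934\right) = \left(-1633051\right) \left(-771047\right) = 1259159074397$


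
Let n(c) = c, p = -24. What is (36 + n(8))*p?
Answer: -1056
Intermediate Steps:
(36 + n(8))*p = (36 + 8)*(-24) = 44*(-24) = -1056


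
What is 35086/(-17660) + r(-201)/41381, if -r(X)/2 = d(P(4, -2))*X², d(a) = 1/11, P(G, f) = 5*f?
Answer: -8698897373/4019336530 ≈ -2.1643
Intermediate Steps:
d(a) = 1/11
r(X) = -2*X²/11
35086/(-17660) + r(-201)/41381 = 35086/(-17660) - 2/11*(-201)²/41381 = 35086*(-1/17660) - 2/11*40401*(1/41381) = -17543/8830 - 80802/11*1/41381 = -17543/8830 - 80802/455191 = -8698897373/4019336530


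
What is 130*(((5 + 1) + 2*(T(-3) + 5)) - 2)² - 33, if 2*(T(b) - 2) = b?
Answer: 29217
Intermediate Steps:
T(b) = 2 + b/2
130*(((5 + 1) + 2*(T(-3) + 5)) - 2)² - 33 = 130*(((5 + 1) + 2*((2 + (½)*(-3)) + 5)) - 2)² - 33 = 130*((6 + 2*((2 - 3/2) + 5)) - 2)² - 33 = 130*((6 + 2*(½ + 5)) - 2)² - 33 = 130*((6 + 2*(11/2)) - 2)² - 33 = 130*((6 + 11) - 2)² - 33 = 130*(17 - 2)² - 33 = 130*15² - 33 = 130*225 - 33 = 29250 - 33 = 29217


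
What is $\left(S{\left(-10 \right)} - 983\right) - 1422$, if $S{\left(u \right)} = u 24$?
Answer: $-2645$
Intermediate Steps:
$S{\left(u \right)} = 24 u$
$\left(S{\left(-10 \right)} - 983\right) - 1422 = \left(24 \left(-10\right) - 983\right) - 1422 = \left(-240 - 983\right) - 1422 = -1223 - 1422 = -2645$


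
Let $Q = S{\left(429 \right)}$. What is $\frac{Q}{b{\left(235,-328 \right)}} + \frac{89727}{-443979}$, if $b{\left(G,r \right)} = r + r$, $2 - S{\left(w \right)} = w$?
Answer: $\frac{43572707}{97083408} \approx 0.44882$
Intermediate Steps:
$S{\left(w \right)} = 2 - w$
$b{\left(G,r \right)} = 2 r$
$Q = -427$ ($Q = 2 - 429 = -427$)
$\frac{Q}{b{\left(235,-328 \right)}} + \frac{89727}{-443979} = - \frac{427}{2 \left(-328\right)} + \frac{89727}{-443979} = - \frac{427}{-656} + 89727 \left(- \frac{1}{443979}\right) = \left(-427\right) \left(- \frac{1}{656}\right) - \frac{29909}{147993} = \frac{427}{656} - \frac{29909}{147993} = \frac{43572707}{97083408}$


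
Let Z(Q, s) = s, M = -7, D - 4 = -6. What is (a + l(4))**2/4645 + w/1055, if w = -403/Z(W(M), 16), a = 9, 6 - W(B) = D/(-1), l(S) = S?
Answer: 196157/15681520 ≈ 0.012509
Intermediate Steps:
D = -2 (D = 4 - 6 = -2)
W(B) = 4 (W(B) = 6 - (-2)/(-1) = 6 - (-2)*(-1) = 6 - 1*2 = 6 - 2 = 4)
w = -403/16 ≈ -25.188
(a + l(4))**2/4645 + w/1055 = (9 + 4)**2/4645 - 403/16/1055 = 13**2*(1/4645) - 403/16*1/1055 = 169*(1/4645) - 403/16880 = 169/4645 - 403/16880 = 196157/15681520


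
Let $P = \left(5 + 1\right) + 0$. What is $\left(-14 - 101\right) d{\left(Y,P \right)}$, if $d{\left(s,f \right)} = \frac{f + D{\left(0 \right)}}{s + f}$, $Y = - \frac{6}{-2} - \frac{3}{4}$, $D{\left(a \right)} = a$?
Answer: $- \frac{920}{11} \approx -83.636$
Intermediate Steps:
$P = 6$ ($P = 6 + 0 = 6$)
$Y = \frac{9}{4}$ ($Y = \left(-6\right) \left(- \frac{1}{2}\right) - \frac{3}{4} = 3 - \frac{3}{4} = \frac{9}{4} \approx 2.25$)
$d{\left(s,f \right)} = \frac{f}{f + s}$ ($d{\left(s,f \right)} = \frac{f + 0}{s + f} = \frac{f}{f + s}$)
$\left(-14 - 101\right) d{\left(Y,P \right)} = \left(-14 - 101\right) \frac{6}{6 + \frac{9}{4}} = - 115 \frac{6}{\frac{33}{4}} = - 115 \cdot 6 \cdot \frac{4}{33} = \left(-115\right) \frac{8}{11} = - \frac{920}{11}$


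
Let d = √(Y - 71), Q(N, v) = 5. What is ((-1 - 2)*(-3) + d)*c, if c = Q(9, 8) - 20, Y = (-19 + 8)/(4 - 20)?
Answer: -135 - 225*I*√5/4 ≈ -135.0 - 125.78*I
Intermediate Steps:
Y = 11/16 (Y = -11/(-16) = -11*(-1/16) = 11/16 ≈ 0.68750)
c = -15 (c = 5 - 20 = -15)
d = 15*I*√5/4 (d = √(11/16 - 71) = √(-1125/16) = 15*I*√5/4 ≈ 8.3853*I)
((-1 - 2)*(-3) + d)*c = ((-1 - 2)*(-3) + 15*I*√5/4)*(-15) = (-3*(-3) + 15*I*√5/4)*(-15) = (9 + 15*I*√5/4)*(-15) = -135 - 225*I*√5/4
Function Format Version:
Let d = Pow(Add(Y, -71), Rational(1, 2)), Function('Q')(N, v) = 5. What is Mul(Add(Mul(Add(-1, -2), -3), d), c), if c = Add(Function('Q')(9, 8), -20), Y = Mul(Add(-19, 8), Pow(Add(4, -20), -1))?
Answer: Add(-135, Mul(Rational(-225, 4), I, Pow(5, Rational(1, 2)))) ≈ Add(-135.00, Mul(-125.78, I))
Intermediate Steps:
Y = Rational(11, 16) (Y = Mul(-11, Pow(-16, -1)) = Mul(-11, Rational(-1, 16)) = Rational(11, 16) ≈ 0.68750)
c = -15 (c = Add(5, -20) = -15)
d = Mul(Rational(15, 4), I, Pow(5, Rational(1, 2))) (d = Pow(Add(Rational(11, 16), -71), Rational(1, 2)) = Pow(Rational(-1125, 16), Rational(1, 2)) = Mul(Rational(15, 4), I, Pow(5, Rational(1, 2))) ≈ Mul(8.3853, I))
Mul(Add(Mul(Add(-1, -2), -3), d), c) = Mul(Add(Mul(Add(-1, -2), -3), Mul(Rational(15, 4), I, Pow(5, Rational(1, 2)))), -15) = Mul(Add(Mul(-3, -3), Mul(Rational(15, 4), I, Pow(5, Rational(1, 2)))), -15) = Mul(Add(9, Mul(Rational(15, 4), I, Pow(5, Rational(1, 2)))), -15) = Add(-135, Mul(Rational(-225, 4), I, Pow(5, Rational(1, 2))))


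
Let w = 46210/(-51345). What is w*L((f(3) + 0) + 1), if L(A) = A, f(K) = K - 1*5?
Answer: 9242/10269 ≈ 0.89999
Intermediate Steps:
f(K) = -5 + K (f(K) = K - 5 = -5 + K)
w = -9242/10269 (w = 46210*(-1/51345) = -9242/10269 ≈ -0.89999)
w*L((f(3) + 0) + 1) = -9242*(((-5 + 3) + 0) + 1)/10269 = -9242*((-2 + 0) + 1)/10269 = -9242*(-2 + 1)/10269 = -9242/10269*(-1) = 9242/10269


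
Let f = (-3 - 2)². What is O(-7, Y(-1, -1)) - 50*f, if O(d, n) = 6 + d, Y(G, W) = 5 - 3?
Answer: -1251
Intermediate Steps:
f = 25 (f = (-5)² = 25)
Y(G, W) = 2
O(-7, Y(-1, -1)) - 50*f = (6 - 7) - 50*25 = -1 - 1250 = -1251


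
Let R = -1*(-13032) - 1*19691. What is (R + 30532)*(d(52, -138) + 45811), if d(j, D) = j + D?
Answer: 1091592925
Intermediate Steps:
d(j, D) = D + j
R = -6659 (R = 13032 - 19691 = -6659)
(R + 30532)*(d(52, -138) + 45811) = (-6659 + 30532)*((-138 + 52) + 45811) = 23873*(-86 + 45811) = 23873*45725 = 1091592925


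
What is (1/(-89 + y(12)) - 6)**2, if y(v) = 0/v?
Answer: 286225/7921 ≈ 36.135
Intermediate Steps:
y(v) = 0
(1/(-89 + y(12)) - 6)**2 = (1/(-89 + 0) - 6)**2 = (1/(-89) - 6)**2 = (-1/89 - 6)**2 = (-535/89)**2 = 286225/7921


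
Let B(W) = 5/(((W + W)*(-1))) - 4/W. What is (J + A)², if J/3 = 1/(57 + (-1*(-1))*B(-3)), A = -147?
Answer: 2721395889/126025 ≈ 21594.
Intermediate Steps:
B(W) = -13/(2*W) (B(W) = 5/(((2*W)*(-1))) - 4/W = 5/((-2*W)) - 4/W = 5*(-1/(2*W)) - 4/W = -5/(2*W) - 4/W = -13/(2*W))
J = 18/355 (J = 3/(57 + (-1*(-1))*(-13/2/(-3))) = 3/(57 + 1*(-13/2*(-⅓))) = 3/(57 + 1*(13/6)) = 3/(57 + 13/6) = 3/(355/6) = 3*(6/355) = 18/355 ≈ 0.050704)
(J + A)² = (18/355 - 147)² = (-52167/355)² = 2721395889/126025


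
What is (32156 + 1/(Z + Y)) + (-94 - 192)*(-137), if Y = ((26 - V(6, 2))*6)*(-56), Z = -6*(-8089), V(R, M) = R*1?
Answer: 2982927133/41814 ≈ 71338.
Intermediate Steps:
V(R, M) = R
Z = 48534
Y = -6720 (Y = ((26 - 1*6)*6)*(-56) = ((26 - 6)*6)*(-56) = (20*6)*(-56) = 120*(-56) = -6720)
(32156 + 1/(Z + Y)) + (-94 - 192)*(-137) = (32156 + 1/(48534 - 6720)) + (-94 - 192)*(-137) = (32156 + 1/41814) - 286*(-137) = (32156 + 1/41814) + 39182 = 1344570985/41814 + 39182 = 2982927133/41814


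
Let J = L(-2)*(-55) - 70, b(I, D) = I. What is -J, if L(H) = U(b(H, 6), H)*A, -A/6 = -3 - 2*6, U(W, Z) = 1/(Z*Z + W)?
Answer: 2545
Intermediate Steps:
U(W, Z) = 1/(W + Z²) (U(W, Z) = 1/(Z² + W) = 1/(W + Z²))
A = 90 (A = -6*(-3 - 2*6) = -6*(-3 - 12) = -6*(-15) = 90)
L(H) = 90/(H + H²)
J = -2545 (J = (90/(-2*(1 - 2)))*(-55) - 70 = (90*(-½)/(-1))*(-55) - 70 = (90*(-½)*(-1))*(-55) - 70 = 45*(-55) - 70 = -2475 - 70 = -2545)
-J = -1*(-2545) = 2545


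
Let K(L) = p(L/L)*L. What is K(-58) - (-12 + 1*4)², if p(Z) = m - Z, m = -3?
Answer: 168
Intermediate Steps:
p(Z) = -3 - Z
K(L) = -4*L (K(L) = (-3 - L/L)*L = (-3 - 1*1)*L = (-3 - 1)*L = -4*L)
K(-58) - (-12 + 1*4)² = -4*(-58) - (-12 + 1*4)² = 232 - (-12 + 4)² = 232 - 1*(-8)² = 232 - 1*64 = 232 - 64 = 168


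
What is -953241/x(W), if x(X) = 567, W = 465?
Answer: -317747/189 ≈ -1681.2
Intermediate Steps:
-953241/x(W) = -953241/567 = -953241*1/567 = -317747/189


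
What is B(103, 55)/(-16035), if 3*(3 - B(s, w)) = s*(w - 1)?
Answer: 617/5345 ≈ 0.11544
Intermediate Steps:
B(s, w) = 3 - s*(-1 + w)/3 (B(s, w) = 3 - s*(w - 1)/3 = 3 - s*(-1 + w)/3)
B(103, 55)/(-16035) = (3 + (⅓)*103 - ⅓*103*55)/(-16035) = (3 + 103/3 - 5665/3)*(-1/16035) = -1851*(-1/16035) = 617/5345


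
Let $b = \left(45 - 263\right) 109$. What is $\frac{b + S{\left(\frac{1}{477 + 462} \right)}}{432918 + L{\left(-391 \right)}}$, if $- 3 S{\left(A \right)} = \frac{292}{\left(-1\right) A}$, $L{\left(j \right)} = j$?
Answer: $\frac{67634}{432527} \approx 0.15637$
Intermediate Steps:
$b = -23762$ ($b = \left(-218\right) 109 = -23762$)
$S{\left(A \right)} = \frac{292}{3 A}$ ($S{\left(A \right)} = - \frac{292 \frac{1}{\left(-1\right) A}}{3} = - \frac{292 \left(- \frac{1}{A}\right)}{3} = - \frac{\left(-292\right) \frac{1}{A}}{3} = \frac{292}{3 A}$)
$\frac{b + S{\left(\frac{1}{477 + 462} \right)}}{432918 + L{\left(-391 \right)}} = \frac{-23762 + \frac{292}{3 \frac{1}{477 + 462}}}{432918 - 391} = \frac{-23762 + \frac{292}{3 \cdot \frac{1}{939}}}{432527} = \left(-23762 + \frac{292 \frac{1}{\frac{1}{939}}}{3}\right) \frac{1}{432527} = \left(-23762 + \frac{292}{3} \cdot 939\right) \frac{1}{432527} = \left(-23762 + 91396\right) \frac{1}{432527} = 67634 \cdot \frac{1}{432527} = \frac{67634}{432527}$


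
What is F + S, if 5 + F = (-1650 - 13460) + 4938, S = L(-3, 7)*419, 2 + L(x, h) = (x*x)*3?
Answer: 298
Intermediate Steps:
L(x, h) = -2 + 3*x**2 (L(x, h) = -2 + (x*x)*3 = -2 + x**2*3 = -2 + 3*x**2)
S = 10475 (S = (-2 + 3*(-3)**2)*419 = (-2 + 3*9)*419 = (-2 + 27)*419 = 25*419 = 10475)
F = -10177 (F = -5 + ((-1650 - 13460) + 4938) = -5 + (-15110 + 4938) = -5 - 10172 = -10177)
F + S = -10177 + 10475 = 298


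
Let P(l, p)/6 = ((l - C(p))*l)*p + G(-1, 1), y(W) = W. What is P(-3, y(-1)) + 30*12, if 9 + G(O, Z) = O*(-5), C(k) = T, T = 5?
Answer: 192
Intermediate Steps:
C(k) = 5
G(O, Z) = -9 - 5*O (G(O, Z) = -9 + O*(-5) = -9 - 5*O)
P(l, p) = -24 + 6*l*p*(-5 + l) (P(l, p) = 6*(((l - 1*5)*l)*p + (-9 - 5*(-1))) = 6*(((l - 5)*l)*p + (-9 + 5)) = 6*(((-5 + l)*l)*p - 4) = 6*((l*(-5 + l))*p - 4) = 6*(l*p*(-5 + l) - 4) = 6*(-4 + l*p*(-5 + l)) = -24 + 6*l*p*(-5 + l))
P(-3, y(-1)) + 30*12 = (-24 - 30*(-3)*(-1) + 6*(-1)*(-3)**2) + 30*12 = (-24 - 90 + 6*(-1)*9) + 360 = (-24 - 90 - 54) + 360 = -168 + 360 = 192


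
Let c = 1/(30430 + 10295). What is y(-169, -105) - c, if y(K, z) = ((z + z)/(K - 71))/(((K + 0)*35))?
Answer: -9497/55060200 ≈ -0.00017248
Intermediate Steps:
y(K, z) = 2*z/(35*K*(-71 + K)) (y(K, z) = ((2*z)/(-71 + K))/((K*35)) = (2*z/(-71 + K))/((35*K)) = (2*z/(-71 + K))*(1/(35*K)) = 2*z/(35*K*(-71 + K)))
c = 1/40725 ≈ 2.4555e-5
y(-169, -105) - c = (2/35)*(-105)/(-169*(-71 - 169)) - 1*1/40725 = (2/35)*(-105)*(-1/169)/(-240) - 1/40725 = (2/35)*(-105)*(-1/169)*(-1/240) - 1/40725 = -1/6760 - 1/40725 = -9497/55060200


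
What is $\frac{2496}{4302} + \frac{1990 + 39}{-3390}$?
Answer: $- \frac{14851}{810210} \approx -0.01833$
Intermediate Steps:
$\frac{2496}{4302} + \frac{1990 + 39}{-3390} = 2496 \cdot \frac{1}{4302} + 2029 \left(- \frac{1}{3390}\right) = \frac{416}{717} - \frac{2029}{3390} = - \frac{14851}{810210}$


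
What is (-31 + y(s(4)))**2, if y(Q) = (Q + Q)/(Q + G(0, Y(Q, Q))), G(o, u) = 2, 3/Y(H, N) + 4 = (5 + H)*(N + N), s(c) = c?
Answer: 7921/9 ≈ 880.11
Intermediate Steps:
Y(H, N) = 3/(-4 + 2*N*(5 + H)) (Y(H, N) = 3/(-4 + (5 + H)*(N + N)) = 3/(-4 + (5 + H)*(2*N)) = 3/(-4 + 2*N*(5 + H)))
y(Q) = 2*Q/(2 + Q) (y(Q) = (Q + Q)/(Q + 2) = (2*Q)/(2 + Q) = 2*Q/(2 + Q))
(-31 + y(s(4)))**2 = (-31 + 2*4/(2 + 4))**2 = (-31 + 2*4/6)**2 = (-31 + 2*4*(1/6))**2 = (-31 + 4/3)**2 = (-89/3)**2 = 7921/9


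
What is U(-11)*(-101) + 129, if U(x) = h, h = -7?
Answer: 836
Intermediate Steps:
U(x) = -7
U(-11)*(-101) + 129 = -7*(-101) + 129 = 707 + 129 = 836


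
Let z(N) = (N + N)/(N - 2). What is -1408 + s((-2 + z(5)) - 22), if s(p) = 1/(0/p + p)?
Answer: -87299/62 ≈ -1408.0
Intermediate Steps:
z(N) = 2*N/(-2 + N) (z(N) = (2*N)/(-2 + N) = 2*N/(-2 + N))
s(p) = 1/p (s(p) = 1/(0 + p) = 1/p)
-1408 + s((-2 + z(5)) - 22) = -1408 + 1/((-2 + 2*5/(-2 + 5)) - 22) = -1408 + 1/((-2 + 2*5/3) - 22) = -1408 + 1/((-2 + 2*5*(1/3)) - 22) = -1408 + 1/((-2 + 10/3) - 22) = -1408 + 1/(4/3 - 22) = -1408 + 1/(-62/3) = -1408 - 3/62 = -87299/62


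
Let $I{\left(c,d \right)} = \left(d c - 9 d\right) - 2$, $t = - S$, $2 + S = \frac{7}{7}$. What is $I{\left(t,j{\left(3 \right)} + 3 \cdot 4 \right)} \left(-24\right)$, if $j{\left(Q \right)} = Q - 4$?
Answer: $2160$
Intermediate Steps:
$S = -1$ ($S = -2 + \frac{7}{7} = -2 + 7 \cdot \frac{1}{7} = -2 + 1 = -1$)
$j{\left(Q \right)} = -4 + Q$ ($j{\left(Q \right)} = Q - 4 = -4 + Q$)
$t = 1$ ($t = \left(-1\right) \left(-1\right) = 1$)
$I{\left(c,d \right)} = -2 - 9 d + c d$ ($I{\left(c,d \right)} = \left(c d - 9 d\right) - 2 = \left(- 9 d + c d\right) - 2 = -2 - 9 d + c d$)
$I{\left(t,j{\left(3 \right)} + 3 \cdot 4 \right)} \left(-24\right) = \left(-2 - 9 \left(\left(-4 + 3\right) + 3 \cdot 4\right) + 1 \left(\left(-4 + 3\right) + 3 \cdot 4\right)\right) \left(-24\right) = \left(-2 - 9 \left(-1 + 12\right) + 1 \left(-1 + 12\right)\right) \left(-24\right) = \left(-2 - 99 + 1 \cdot 11\right) \left(-24\right) = \left(-2 - 99 + 11\right) \left(-24\right) = \left(-90\right) \left(-24\right) = 2160$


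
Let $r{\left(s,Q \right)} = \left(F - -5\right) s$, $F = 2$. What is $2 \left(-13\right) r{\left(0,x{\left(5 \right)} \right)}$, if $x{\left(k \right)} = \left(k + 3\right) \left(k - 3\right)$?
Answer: $0$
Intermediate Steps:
$x{\left(k \right)} = \left(-3 + k\right) \left(3 + k\right)$ ($x{\left(k \right)} = \left(3 + k\right) \left(-3 + k\right) = \left(-3 + k\right) \left(3 + k\right)$)
$r{\left(s,Q \right)} = 7 s$ ($r{\left(s,Q \right)} = \left(2 - -5\right) s = \left(2 + 5\right) s = 7 s$)
$2 \left(-13\right) r{\left(0,x{\left(5 \right)} \right)} = 2 \left(-13\right) 7 \cdot 0 = \left(-26\right) 0 = 0$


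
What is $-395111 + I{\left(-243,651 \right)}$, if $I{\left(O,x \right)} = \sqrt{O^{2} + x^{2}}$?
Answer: $-395111 + 15 \sqrt{2146} \approx -3.9442 \cdot 10^{5}$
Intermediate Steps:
$-395111 + I{\left(-243,651 \right)} = -395111 + \sqrt{\left(-243\right)^{2} + 651^{2}} = -395111 + \sqrt{59049 + 423801} = -395111 + \sqrt{482850} = -395111 + 15 \sqrt{2146}$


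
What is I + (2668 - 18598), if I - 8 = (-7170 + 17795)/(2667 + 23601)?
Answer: -418228471/26268 ≈ -15922.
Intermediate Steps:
I = 220769/26268 (I = 8 + (-7170 + 17795)/(2667 + 23601) = 8 + 10625/26268 = 220769/26268 ≈ 8.4045)
I + (2668 - 18598) = 220769/26268 + (2668 - 18598) = 220769/26268 - 15930 = -418228471/26268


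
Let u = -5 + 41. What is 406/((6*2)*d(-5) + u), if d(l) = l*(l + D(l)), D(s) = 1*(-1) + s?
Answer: 7/12 ≈ 0.58333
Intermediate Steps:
D(s) = -1 + s
u = 36
d(l) = l*(-1 + 2*l) (d(l) = l*(l + (-1 + l)) = l*(-1 + 2*l))
406/((6*2)*d(-5) + u) = 406/((6*2)*(-5*(-1 + 2*(-5))) + 36) = 406/(12*(-5*(-1 - 10)) + 36) = 406/(12*(-5*(-11)) + 36) = 406/(12*55 + 36) = 406/(660 + 36) = 406/696 = 406*(1/696) = 7/12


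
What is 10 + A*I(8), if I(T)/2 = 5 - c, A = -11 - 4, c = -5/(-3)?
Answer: -90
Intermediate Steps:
c = 5/3 (c = -5*(-⅓) = 5/3 ≈ 1.6667)
A = -15
I(T) = 20/3 (I(T) = 2*(5 - 1*5/3) = 2*(5 - 5/3) = 2*(10/3) = 20/3)
10 + A*I(8) = 10 - 15*20/3 = 10 - 100 = -90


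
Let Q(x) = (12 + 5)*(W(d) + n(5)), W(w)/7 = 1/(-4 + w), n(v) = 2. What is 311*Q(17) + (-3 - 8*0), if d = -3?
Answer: 5284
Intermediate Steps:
W(w) = 7/(-4 + w)
Q(x) = 17 (Q(x) = (12 + 5)*(7/(-4 - 3) + 2) = 17*(7/(-7) + 2) = 17*(7*(-⅐) + 2) = 17*(-1 + 2) = 17*1 = 17)
311*Q(17) + (-3 - 8*0) = 311*17 + (-3 - 8*0) = 5287 + (-3 + 0) = 5287 - 3 = 5284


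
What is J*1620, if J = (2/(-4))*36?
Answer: -29160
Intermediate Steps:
J = -18 (J = (2*(-¼))*36 = -½*36 = -18)
J*1620 = -18*1620 = -29160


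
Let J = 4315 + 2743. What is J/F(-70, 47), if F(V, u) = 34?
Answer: 3529/17 ≈ 207.59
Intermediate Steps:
J = 7058
J/F(-70, 47) = 7058/34 = 7058*(1/34) = 3529/17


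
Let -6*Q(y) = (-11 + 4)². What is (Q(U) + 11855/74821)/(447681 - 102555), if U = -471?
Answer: -3595099/154936034676 ≈ -2.3204e-5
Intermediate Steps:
Q(y) = -49/6 (Q(y) = -(-11 + 4)²/6 = -⅙*(-7)² = -⅙*49 = -49/6)
(Q(U) + 11855/74821)/(447681 - 102555) = (-49/6 + 11855/74821)/(447681 - 102555) = (-49/6 + 11855*(1/74821))/345126 = (-49/6 + 11855/74821)*(1/345126) = -3595099/448926*1/345126 = -3595099/154936034676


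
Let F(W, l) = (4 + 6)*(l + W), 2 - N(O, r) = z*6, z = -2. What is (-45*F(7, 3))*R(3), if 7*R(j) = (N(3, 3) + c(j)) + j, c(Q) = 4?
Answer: -13500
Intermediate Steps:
N(O, r) = 14 (N(O, r) = 2 - (-2)*6 = 2 - 1*(-12) = 2 + 12 = 14)
F(W, l) = 10*W + 10*l (F(W, l) = 10*(W + l) = 10*W + 10*l)
R(j) = 18/7 + j/7 (R(j) = ((14 + 4) + j)/7 = (18 + j)/7 = 18/7 + j/7)
(-45*F(7, 3))*R(3) = (-45*(10*7 + 10*3))*(18/7 + (⅐)*3) = (-45*(70 + 30))*(18/7 + 3/7) = -45*100*3 = -4500*3 = -13500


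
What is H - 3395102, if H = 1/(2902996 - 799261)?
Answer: -7142394905969/2103735 ≈ -3.3951e+6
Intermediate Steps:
H = 1/2103735 ≈ 4.7535e-7
H - 3395102 = 1/2103735 - 3395102 = -7142394905969/2103735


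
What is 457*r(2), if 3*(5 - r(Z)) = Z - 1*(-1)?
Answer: 1828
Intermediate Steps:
r(Z) = 14/3 - Z/3 (r(Z) = 5 - (Z - 1*(-1))/3 = 5 - (Z + 1)/3 = 5 - (1 + Z)/3 = 5 + (-1/3 - Z/3) = 14/3 - Z/3)
457*r(2) = 457*(14/3 - 1/3*2) = 457*(14/3 - 2/3) = 457*4 = 1828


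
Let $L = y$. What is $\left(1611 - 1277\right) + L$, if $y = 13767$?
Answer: $14101$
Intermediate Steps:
$L = 13767$
$\left(1611 - 1277\right) + L = \left(1611 - 1277\right) + 13767 = 334 + 13767 = 14101$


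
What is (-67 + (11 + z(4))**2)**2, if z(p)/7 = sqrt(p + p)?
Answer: 388644 + 274736*sqrt(2) ≈ 7.7718e+5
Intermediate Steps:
z(p) = 7*sqrt(2)*sqrt(p) (z(p) = 7*sqrt(p + p) = 7*sqrt(2*p) = 7*(sqrt(2)*sqrt(p)) = 7*sqrt(2)*sqrt(p))
(-67 + (11 + z(4))**2)**2 = (-67 + (11 + 7*sqrt(2)*sqrt(4))**2)**2 = (-67 + (11 + 7*sqrt(2)*2)**2)**2 = (-67 + (11 + 14*sqrt(2))**2)**2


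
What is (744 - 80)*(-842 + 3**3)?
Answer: -541160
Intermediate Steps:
(744 - 80)*(-842 + 3**3) = 664*(-842 + 27) = 664*(-815) = -541160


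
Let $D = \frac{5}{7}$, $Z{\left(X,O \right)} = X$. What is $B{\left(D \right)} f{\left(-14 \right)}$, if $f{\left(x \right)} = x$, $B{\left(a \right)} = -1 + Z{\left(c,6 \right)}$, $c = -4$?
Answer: $70$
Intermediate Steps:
$D = \frac{5}{7}$ ($D = 5 \cdot \frac{1}{7} = \frac{5}{7} \approx 0.71429$)
$B{\left(a \right)} = -5$ ($B{\left(a \right)} = -1 - 4 = -5$)
$B{\left(D \right)} f{\left(-14 \right)} = \left(-5\right) \left(-14\right) = 70$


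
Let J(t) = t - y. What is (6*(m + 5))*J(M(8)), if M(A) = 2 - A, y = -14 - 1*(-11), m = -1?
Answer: -72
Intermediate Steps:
y = -3 (y = -14 + 11 = -3)
J(t) = 3 + t (J(t) = t - 1*(-3) = t + 3 = 3 + t)
(6*(m + 5))*J(M(8)) = (6*(-1 + 5))*(3 + (2 - 1*8)) = (6*4)*(3 + (2 - 8)) = 24*(3 - 6) = 24*(-3) = -72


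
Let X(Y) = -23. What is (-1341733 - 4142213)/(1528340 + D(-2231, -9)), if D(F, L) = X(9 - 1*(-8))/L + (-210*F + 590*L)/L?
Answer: -49355514/13291883 ≈ -3.7132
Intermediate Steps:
D(F, L) = -23/L + (-210*F + 590*L)/L
(-1341733 - 4142213)/(1528340 + D(-2231, -9)) = (-1341733 - 4142213)/(1528340 + (-23 - 210*(-2231) + 590*(-9))/(-9)) = -5483946/(1528340 - (-23 + 468510 - 5310)/9) = -5483946/(1528340 - ⅑*463177) = -5483946/(1528340 - 463177/9) = -5483946/13291883/9 = -5483946*9/13291883 = -49355514/13291883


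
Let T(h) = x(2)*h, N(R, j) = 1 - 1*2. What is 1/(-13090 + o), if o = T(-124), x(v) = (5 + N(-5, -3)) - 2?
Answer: -1/13338 ≈ -7.4974e-5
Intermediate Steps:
N(R, j) = -1 (N(R, j) = 1 - 2 = -1)
x(v) = 2 (x(v) = (5 - 1) - 2 = 4 - 2 = 2)
T(h) = 2*h
o = -248 (o = 2*(-124) = -248)
1/(-13090 + o) = 1/(-13090 - 248) = 1/(-13338) = -1/13338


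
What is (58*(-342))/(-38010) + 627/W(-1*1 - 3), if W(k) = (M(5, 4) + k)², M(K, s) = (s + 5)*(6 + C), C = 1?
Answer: 15480231/22052135 ≈ 0.70198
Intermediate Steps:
M(K, s) = 35 + 7*s (M(K, s) = (s + 5)*(6 + 1) = (5 + s)*7 = 35 + 7*s)
W(k) = (63 + k)² (W(k) = ((35 + 7*4) + k)² = ((35 + 28) + k)² = (63 + k)²)
(58*(-342))/(-38010) + 627/W(-1*1 - 3) = (58*(-342))/(-38010) + 627/((63 + (-1*1 - 3))²) = -19836*(-1/38010) + 627/((63 + (-1 - 3))²) = 3306/6335 + 627/((63 - 4)²) = 3306/6335 + 627/(59²) = 3306/6335 + 627/3481 = 15480231/22052135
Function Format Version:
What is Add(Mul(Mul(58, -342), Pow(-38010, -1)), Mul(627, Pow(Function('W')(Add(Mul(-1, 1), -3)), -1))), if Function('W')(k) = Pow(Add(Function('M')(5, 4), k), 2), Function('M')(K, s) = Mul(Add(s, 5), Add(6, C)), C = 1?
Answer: Rational(15480231, 22052135) ≈ 0.70198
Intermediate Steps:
Function('M')(K, s) = Add(35, Mul(7, s)) (Function('M')(K, s) = Mul(Add(s, 5), Add(6, 1)) = Mul(Add(5, s), 7) = Add(35, Mul(7, s)))
Function('W')(k) = Pow(Add(63, k), 2) (Function('W')(k) = Pow(Add(Add(35, Mul(7, 4)), k), 2) = Pow(Add(Add(35, 28), k), 2) = Pow(Add(63, k), 2))
Add(Mul(Mul(58, -342), Pow(-38010, -1)), Mul(627, Pow(Function('W')(Add(Mul(-1, 1), -3)), -1))) = Add(Mul(Mul(58, -342), Pow(-38010, -1)), Mul(627, Pow(Pow(Add(63, Add(Mul(-1, 1), -3)), 2), -1))) = Add(Mul(-19836, Rational(-1, 38010)), Mul(627, Pow(Pow(Add(63, Add(-1, -3)), 2), -1))) = Add(Rational(3306, 6335), Mul(627, Pow(Pow(Add(63, -4), 2), -1))) = Add(Rational(3306, 6335), Mul(627, Pow(Pow(59, 2), -1))) = Add(Rational(3306, 6335), Mul(627, Pow(3481, -1))) = Add(Rational(3306, 6335), Mul(627, Rational(1, 3481))) = Add(Rational(3306, 6335), Rational(627, 3481)) = Rational(15480231, 22052135)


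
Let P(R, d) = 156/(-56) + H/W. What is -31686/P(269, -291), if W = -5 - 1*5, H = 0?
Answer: 147868/13 ≈ 11374.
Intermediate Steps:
W = -10 (W = -5 - 5 = -10)
P(R, d) = -39/14 (P(R, d) = 156/(-56) + 0/(-10) = 156*(-1/56) + 0*(-⅒) = -39/14 + 0 = -39/14)
-31686/P(269, -291) = -31686/(-39/14) = -31686*(-14/39) = 147868/13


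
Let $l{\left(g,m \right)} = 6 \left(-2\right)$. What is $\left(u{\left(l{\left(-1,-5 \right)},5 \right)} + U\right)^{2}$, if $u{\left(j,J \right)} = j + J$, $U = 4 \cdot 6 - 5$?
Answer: $144$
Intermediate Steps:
$l{\left(g,m \right)} = -12$
$U = 19$ ($U = 24 - 5 = 19$)
$u{\left(j,J \right)} = J + j$
$\left(u{\left(l{\left(-1,-5 \right)},5 \right)} + U\right)^{2} = \left(\left(5 - 12\right) + 19\right)^{2} = \left(-7 + 19\right)^{2} = 12^{2} = 144$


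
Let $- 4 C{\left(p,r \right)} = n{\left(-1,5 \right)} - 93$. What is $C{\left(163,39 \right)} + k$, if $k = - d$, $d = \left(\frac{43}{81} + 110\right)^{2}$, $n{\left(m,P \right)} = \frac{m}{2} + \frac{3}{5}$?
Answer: $- \frac{3200153191}{262440} \approx -12194.0$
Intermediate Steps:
$n{\left(m,P \right)} = \frac{3}{5} + \frac{m}{2}$ ($n{\left(m,P \right)} = m \frac{1}{2} + 3 \cdot \frac{1}{5} = \frac{m}{2} + \frac{3}{5} = \frac{3}{5} + \frac{m}{2}$)
$d = \frac{80156209}{6561}$ ($d = \left(43 \cdot \frac{1}{81} + 110\right)^{2} = \left(\frac{43}{81} + 110\right)^{2} = \left(\frac{8953}{81}\right)^{2} = \frac{80156209}{6561} \approx 12217.0$)
$C{\left(p,r \right)} = \frac{929}{40}$ ($C{\left(p,r \right)} = - \frac{\left(\frac{3}{5} + \frac{1}{2} \left(-1\right)\right) - 93}{4} = - \frac{\left(\frac{3}{5} - \frac{1}{2}\right) - 93}{4} = - \frac{\frac{1}{10} - 93}{4} = \left(- \frac{1}{4}\right) \left(- \frac{929}{10}\right) = \frac{929}{40}$)
$k = - \frac{80156209}{6561}$ ($k = \left(-1\right) \frac{80156209}{6561} = - \frac{80156209}{6561} \approx -12217.0$)
$C{\left(163,39 \right)} + k = \frac{929}{40} - \frac{80156209}{6561} = - \frac{3200153191}{262440}$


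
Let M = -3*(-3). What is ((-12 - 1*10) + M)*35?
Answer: -455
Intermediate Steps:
M = 9
((-12 - 1*10) + M)*35 = ((-12 - 1*10) + 9)*35 = ((-12 - 10) + 9)*35 = (-22 + 9)*35 = -13*35 = -455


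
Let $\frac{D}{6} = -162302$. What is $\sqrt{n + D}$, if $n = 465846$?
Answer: $i \sqrt{507966} \approx 712.72 i$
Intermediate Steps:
$D = -973812$ ($D = 6 \left(-162302\right) = -973812$)
$\sqrt{n + D} = \sqrt{465846 - 973812} = \sqrt{-507966} = i \sqrt{507966}$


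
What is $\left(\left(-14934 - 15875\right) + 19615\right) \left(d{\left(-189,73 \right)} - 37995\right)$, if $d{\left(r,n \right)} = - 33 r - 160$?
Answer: $357290092$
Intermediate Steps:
$d{\left(r,n \right)} = -160 - 33 r$
$\left(\left(-14934 - 15875\right) + 19615\right) \left(d{\left(-189,73 \right)} - 37995\right) = \left(\left(-14934 - 15875\right) + 19615\right) \left(\left(-160 - -6237\right) - 37995\right) = \left(\left(-14934 - 15875\right) + 19615\right) \left(\left(-160 + 6237\right) - 37995\right) = \left(-30809 + 19615\right) \left(6077 - 37995\right) = \left(-11194\right) \left(-31918\right) = 357290092$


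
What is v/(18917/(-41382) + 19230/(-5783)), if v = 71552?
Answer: -17123259808512/905172871 ≈ -18917.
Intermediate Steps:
v/(18917/(-41382) + 19230/(-5783)) = 71552/(18917/(-41382) + 19230/(-5783)) = 71552/(18917*(-1/41382) + 19230*(-1/5783)) = 71552/(-18917/41382 - 19230/5783) = 71552/(-905172871/239312106) = 71552*(-239312106/905172871) = -17123259808512/905172871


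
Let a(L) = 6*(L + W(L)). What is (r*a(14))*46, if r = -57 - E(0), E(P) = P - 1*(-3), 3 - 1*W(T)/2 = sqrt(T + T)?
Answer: -331200 + 66240*sqrt(7) ≈ -1.5595e+5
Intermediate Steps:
W(T) = 6 - 2*sqrt(2)*sqrt(T) (W(T) = 6 - 2*sqrt(T + T) = 6 - 2*sqrt(2)*sqrt(T))
E(P) = 3 + P (E(P) = P + 3 = 3 + P)
r = -60 (r = -57 - (3 + 0) = -57 - 1*3 = -57 - 3 = -60)
a(L) = 36 + 6*L - 12*sqrt(2)*sqrt(L) (a(L) = 6*(L + (6 - 2*sqrt(2)*sqrt(L))) = 6*(6 + L - 2*sqrt(2)*sqrt(L)) = 36 + 6*L - 12*sqrt(2)*sqrt(L))
(r*a(14))*46 = -60*(36 + 6*14 - 12*sqrt(2)*sqrt(14))*46 = -60*(36 + 84 - 24*sqrt(7))*46 = -60*(120 - 24*sqrt(7))*46 = (-7200 + 1440*sqrt(7))*46 = -331200 + 66240*sqrt(7)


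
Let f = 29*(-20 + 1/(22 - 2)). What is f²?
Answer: 133888041/400 ≈ 3.3472e+5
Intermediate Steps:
f = -11571/20 (f = 29*(-20 + 1/20) = 29*(-399/20) = -11571/20 ≈ -578.55)
f² = (-11571/20)² = 133888041/400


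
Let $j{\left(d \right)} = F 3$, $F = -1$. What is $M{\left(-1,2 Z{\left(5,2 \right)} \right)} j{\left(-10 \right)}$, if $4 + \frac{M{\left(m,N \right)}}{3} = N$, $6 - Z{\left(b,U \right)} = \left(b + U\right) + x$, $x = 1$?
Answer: $72$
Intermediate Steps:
$j{\left(d \right)} = -3$ ($j{\left(d \right)} = \left(-1\right) 3 = -3$)
$Z{\left(b,U \right)} = 5 - U - b$ ($Z{\left(b,U \right)} = 6 - \left(\left(b + U\right) + 1\right) = 6 - \left(\left(U + b\right) + 1\right) = 6 - \left(1 + U + b\right) = 5 - U - b$)
$M{\left(m,N \right)} = -12 + 3 N$
$M{\left(-1,2 Z{\left(5,2 \right)} \right)} j{\left(-10 \right)} = \left(-12 + 3 \cdot 2 \left(5 - 2 - 5\right)\right) \left(-3\right) = \left(-12 + 3 \cdot 2 \left(-2\right)\right) \left(-3\right) = \left(-12 + 3 \left(-4\right)\right) \left(-3\right) = \left(-12 - 12\right) \left(-3\right) = \left(-24\right) \left(-3\right) = 72$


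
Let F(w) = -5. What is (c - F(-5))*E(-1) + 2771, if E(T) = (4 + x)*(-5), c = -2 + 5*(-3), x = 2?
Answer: 3131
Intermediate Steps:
c = -17 (c = -2 - 15 = -17)
E(T) = -30 (E(T) = (4 + 2)*(-5) = 6*(-5) = -30)
(c - F(-5))*E(-1) + 2771 = (-17 - 1*(-5))*(-30) + 2771 = (-17 + 5)*(-30) + 2771 = -12*(-30) + 2771 = 360 + 2771 = 3131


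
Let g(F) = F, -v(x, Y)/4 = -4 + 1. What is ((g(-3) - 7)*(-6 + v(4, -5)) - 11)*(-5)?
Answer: 355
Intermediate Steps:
v(x, Y) = 12 (v(x, Y) = -4*(-4 + 1) = -4*(-3) = 12)
((g(-3) - 7)*(-6 + v(4, -5)) - 11)*(-5) = ((-3 - 7)*(-6 + 12) - 11)*(-5) = (-10*6 - 11)*(-5) = (-60 - 11)*(-5) = -71*(-5) = 355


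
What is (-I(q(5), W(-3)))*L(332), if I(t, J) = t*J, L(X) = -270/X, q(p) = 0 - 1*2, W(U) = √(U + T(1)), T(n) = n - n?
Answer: -135*I*√3/83 ≈ -2.8172*I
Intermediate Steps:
T(n) = 0
W(U) = √U (W(U) = √(U + 0) = √U)
q(p) = -2 (q(p) = 0 - 2 = -2)
I(t, J) = J*t
(-I(q(5), W(-3)))*L(332) = (-√(-3)*(-2))*(-270/332) = (-I*√3*(-2))*(-270*1/332) = -(-2)*I*√3*(-135/166) = (2*I*√3)*(-135/166) = -135*I*√3/83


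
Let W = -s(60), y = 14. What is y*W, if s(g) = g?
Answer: -840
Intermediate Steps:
W = -60 (W = -1*60 = -60)
y*W = 14*(-60) = -840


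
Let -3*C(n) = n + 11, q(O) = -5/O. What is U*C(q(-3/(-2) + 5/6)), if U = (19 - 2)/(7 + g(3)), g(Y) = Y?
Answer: -527/105 ≈ -5.0191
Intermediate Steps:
C(n) = -11/3 - n/3 (C(n) = -(n + 11)/3 = -(11 + n)/3 = -11/3 - n/3)
U = 17/10 (U = (19 - 2)/(7 + 3) = 17/10 ≈ 1.7000)
U*C(q(-3/(-2) + 5/6)) = 17*(-11/3 - (-5)/(3*(-3/(-2) + 5/6)))/10 = 17*(-11/3 - (-5)/(3*(-3*(-½) + 5*(⅙))))/10 = 17*(-11/3 - (-5)/(3*(3/2 + ⅚)))/10 = 17*(-11/3 - (-5)/(3*7/3))/10 = 17*(-11/3 - (-5)*3/(3*7))/10 = 17*(-11/3 - ⅓*(-15/7))/10 = 17*(-11/3 + 5/7)/10 = (17/10)*(-62/21) = -527/105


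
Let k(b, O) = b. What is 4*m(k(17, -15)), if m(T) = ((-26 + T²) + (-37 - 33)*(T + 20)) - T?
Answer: -9376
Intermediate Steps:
m(T) = -1426 + T² - 71*T (m(T) = ((-26 + T²) - 70*(20 + T)) - T = ((-26 + T²) + (-1400 - 70*T)) - T = (-1426 + T² - 70*T) - T = -1426 + T² - 71*T)
4*m(k(17, -15)) = 4*(-1426 + 17² - 71*17) = 4*(-1426 + 289 - 1207) = 4*(-2344) = -9376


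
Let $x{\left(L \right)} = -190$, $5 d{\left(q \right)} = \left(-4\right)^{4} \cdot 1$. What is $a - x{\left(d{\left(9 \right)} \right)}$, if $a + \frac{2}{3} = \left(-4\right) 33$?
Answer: $\frac{172}{3} \approx 57.333$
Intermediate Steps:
$d{\left(q \right)} = \frac{256}{5}$ ($d{\left(q \right)} = \frac{\left(-4\right)^{4} \cdot 1}{5} = \frac{256 \cdot 1}{5} = \frac{1}{5} \cdot 256 = \frac{256}{5}$)
$a = - \frac{398}{3}$ ($a = - \frac{2}{3} - 132 = - \frac{398}{3} \approx -132.67$)
$a - x{\left(d{\left(9 \right)} \right)} = - \frac{398}{3} - -190 = - \frac{398}{3} + 190 = \frac{172}{3}$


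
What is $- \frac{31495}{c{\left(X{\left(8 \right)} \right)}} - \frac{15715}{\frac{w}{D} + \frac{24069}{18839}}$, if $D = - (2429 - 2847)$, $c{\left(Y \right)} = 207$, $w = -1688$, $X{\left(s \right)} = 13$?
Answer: $\frac{2493176289146}{450005373} \approx 5540.3$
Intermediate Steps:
$D = 418$ ($D = - (2429 - 2847) = \left(-1\right) \left(-418\right) = 418$)
$- \frac{31495}{c{\left(X{\left(8 \right)} \right)}} - \frac{15715}{\frac{w}{D} + \frac{24069}{18839}} = - \frac{31495}{207} - \frac{15715}{- \frac{1688}{418} + \frac{24069}{18839}} = \left(-31495\right) \frac{1}{207} - \frac{15715}{\left(-1688\right) \frac{1}{418} + 24069 \cdot \frac{1}{18839}} = - \frac{31495}{207} - \frac{15715}{- \frac{844}{209} + \frac{24069}{18839}} = - \frac{31495}{207} - \frac{15715}{- \frac{10869695}{3937351}} = - \frac{31495}{207} - - \frac{12375094193}{2173939} = - \frac{31495}{207} + \frac{12375094193}{2173939} = \frac{2493176289146}{450005373}$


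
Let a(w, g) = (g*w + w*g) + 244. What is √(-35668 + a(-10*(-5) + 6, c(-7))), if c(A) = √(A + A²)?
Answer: 4*√(-2214 + 7*√42) ≈ 186.27*I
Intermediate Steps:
a(w, g) = 244 + 2*g*w (a(w, g) = (g*w + g*w) + 244 = 2*g*w + 244 = 244 + 2*g*w)
√(-35668 + a(-10*(-5) + 6, c(-7))) = √(-35668 + (244 + 2*√(-7*(1 - 7))*(-10*(-5) + 6))) = √(-35668 + (244 + 2*√(-7*(-6))*(50 + 6))) = √(-35668 + (244 + 2*√42*56)) = √(-35668 + (244 + 112*√42)) = √(-35424 + 112*√42)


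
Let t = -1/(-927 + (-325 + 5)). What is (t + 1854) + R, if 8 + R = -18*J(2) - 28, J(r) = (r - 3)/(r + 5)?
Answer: 15891775/8729 ≈ 1820.6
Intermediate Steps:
J(r) = (-3 + r)/(5 + r)
R = -234/7 (R = -8 + (-18*(-3 + 2)/(5 + 2) - 28) = -8 + (-18*(-1)/7 - 28) = -8 + (-18*(-⅐) - 28) = -8 + (18/7 - 28) = -8 - 178/7 = -234/7 ≈ -33.429)
t = 1/1247 (t = -1/(-927 - 320) = -1/(-1247) = -1*(-1/1247) = 1/1247 ≈ 0.00080192)
(t + 1854) + R = (1/1247 + 1854) - 234/7 = 2311939/1247 - 234/7 = 15891775/8729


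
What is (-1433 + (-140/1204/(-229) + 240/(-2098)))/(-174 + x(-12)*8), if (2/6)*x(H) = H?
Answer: 2467225699/795371731 ≈ 3.1020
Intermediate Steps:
x(H) = 3*H
(-1433 + (-140/1204/(-229) + 240/(-2098)))/(-174 + x(-12)*8) = (-1433 + (-140/1204/(-229) + 240/(-2098)))/(-174 + (3*(-12))*8) = (-1433 + (-140*1/1204*(-1/229) + 240*(-1/2098)))/(-174 - 36*8) = (-1433 + (-5/43*(-1/229) - 120/1049))/(-174 - 288) = (-1433 + (5/9847 - 120/1049))/(-462) = (-1433 - 1176395/10329503)*(-1/462) = -14803354194/10329503*(-1/462) = 2467225699/795371731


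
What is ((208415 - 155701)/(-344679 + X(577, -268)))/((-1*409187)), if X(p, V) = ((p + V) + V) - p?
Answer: 52714/141257490205 ≈ 3.7318e-7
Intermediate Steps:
X(p, V) = 2*V (X(p, V) = ((V + p) + V) - p = (p + 2*V) - p = 2*V)
((208415 - 155701)/(-344679 + X(577, -268)))/((-1*409187)) = ((208415 - 155701)/(-344679 + 2*(-268)))/((-1*409187)) = (52714/(-344679 - 536))/(-409187) = (52714/(-345215))*(-1/409187) = (52714*(-1/345215))*(-1/409187) = -52714/345215*(-1/409187) = 52714/141257490205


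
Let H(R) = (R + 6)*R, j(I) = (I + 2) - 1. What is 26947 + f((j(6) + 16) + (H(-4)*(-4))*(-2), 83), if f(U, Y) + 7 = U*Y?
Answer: 23537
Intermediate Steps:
j(I) = 1 + I (j(I) = (2 + I) - 1 = 1 + I)
H(R) = R*(6 + R) (H(R) = (6 + R)*R = R*(6 + R))
f(U, Y) = -7 + U*Y
26947 + f((j(6) + 16) + (H(-4)*(-4))*(-2), 83) = 26947 + (-7 + (((1 + 6) + 16) + (-4*(6 - 4)*(-4))*(-2))*83) = 26947 + (-7 + ((7 + 16) + (-4*2*(-4))*(-2))*83) = 26947 + (-7 + (23 - 8*(-4)*(-2))*83) = 26947 + (-7 + (23 + 32*(-2))*83) = 26947 + (-7 + (23 - 64)*83) = 26947 + (-7 - 41*83) = 26947 + (-7 - 3403) = 26947 - 3410 = 23537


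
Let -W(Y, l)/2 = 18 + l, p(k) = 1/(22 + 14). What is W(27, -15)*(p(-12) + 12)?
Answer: -433/6 ≈ -72.167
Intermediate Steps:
p(k) = 1/36
W(Y, l) = -36 - 2*l (W(Y, l) = -2*(18 + l) = -36 - 2*l)
W(27, -15)*(p(-12) + 12) = (-36 - 2*(-15))*(1/36 + 12) = (-36 + 30)*(433/36) = -6*433/36 = -433/6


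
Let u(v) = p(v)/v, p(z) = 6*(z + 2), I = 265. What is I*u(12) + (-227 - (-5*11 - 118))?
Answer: 1801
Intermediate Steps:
p(z) = 12 + 6*z (p(z) = 6*(2 + z) = 12 + 6*z)
u(v) = (12 + 6*v)/v
I*u(12) + (-227 - (-5*11 - 118)) = 265*(6 + 12/12) + (-227 - (-5*11 - 118)) = 265*(6 + 12*(1/12)) + (-227 - (-55 - 118)) = 265*(6 + 1) + (-227 - 1*(-173)) = 265*7 + (-227 + 173) = 1855 - 54 = 1801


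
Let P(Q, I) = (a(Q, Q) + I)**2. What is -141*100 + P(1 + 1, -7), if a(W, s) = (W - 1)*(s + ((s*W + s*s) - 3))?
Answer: -14100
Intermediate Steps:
a(W, s) = (-1 + W)*(-3 + s + s**2 + W*s) (a(W, s) = (-1 + W)*(s + ((W*s + s**2) - 3)) = (-1 + W)*(s + ((s**2 + W*s) - 3)) = (-1 + W)*(s + (-3 + s**2 + W*s)) = (-1 + W)*(-3 + s + s**2 + W*s))
P(Q, I) = (3 + I - Q**2 - 4*Q + 2*Q**3)**2 (P(Q, I) = ((3 - Q - Q**2 - 3*Q + Q*Q**2 + Q*Q**2) + I)**2 = ((3 - Q - Q**2 - 3*Q + Q**3 + Q**3) + I)**2 = ((3 - Q**2 - 4*Q + 2*Q**3) + I)**2 = (3 + I - Q**2 - 4*Q + 2*Q**3)**2)
-141*100 + P(1 + 1, -7) = -141*100 + (3 - 7 - (1 + 1)**2 - 4*(1 + 1) + 2*(1 + 1)**3)**2 = -14100 + (3 - 7 - 1*2**2 - 4*2 + 2*2**3)**2 = -14100 + (3 - 7 - 1*4 - 8 + 2*8)**2 = -14100 + (3 - 7 - 4 - 8 + 16)**2 = -14100 + 0**2 = -14100 + 0 = -14100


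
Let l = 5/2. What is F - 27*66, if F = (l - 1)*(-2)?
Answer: -1785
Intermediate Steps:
l = 5/2 (l = 5*(½) = 5/2 ≈ 2.5000)
F = -3 (F = (5/2 - 1)*(-2) = (3/2)*(-2) = -3)
F - 27*66 = -3 - 27*66 = -3 - 1782 = -1785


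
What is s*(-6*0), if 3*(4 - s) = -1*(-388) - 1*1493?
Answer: 0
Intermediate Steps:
s = 1117/3 (s = 4 - (-1*(-388) - 1*1493)/3 = 4 - (388 - 1493)/3 = 4 - ⅓*(-1105) = 4 + 1105/3 = 1117/3 ≈ 372.33)
s*(-6*0) = 1117*(-6*0)/3 = (1117/3)*0 = 0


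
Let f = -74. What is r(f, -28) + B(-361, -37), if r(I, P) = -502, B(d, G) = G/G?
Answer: -501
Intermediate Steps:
B(d, G) = 1
r(f, -28) + B(-361, -37) = -502 + 1 = -501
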